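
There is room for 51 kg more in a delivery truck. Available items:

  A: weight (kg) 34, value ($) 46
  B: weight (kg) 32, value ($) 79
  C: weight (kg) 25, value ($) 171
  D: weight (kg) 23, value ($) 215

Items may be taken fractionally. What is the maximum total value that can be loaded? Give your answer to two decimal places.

Greedy by value/weight ratio, highest first.
Order: D (215/23=9.35) > C (171/25=6.84) > B (79/32=2.47) > A (46/34=1.35)
Fill: take D (23 @ 215) → take C (25 @ 171) → take 3/32 of B → 7.41; 51/51 used.
Total value = 393.41

393.41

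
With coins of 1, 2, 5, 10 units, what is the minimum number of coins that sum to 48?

7

Use the largest denomination that fits, subtract, and repeat.
48 − 4×10→8 − 1×5→3 − 1×2→1 − 1×1→0
Total coins = 4 + 1 + 1 + 1 = 7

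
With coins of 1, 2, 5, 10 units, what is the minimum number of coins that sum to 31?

31 = 3×10 + 1×1
Total coins = 3 + 1 = 4

4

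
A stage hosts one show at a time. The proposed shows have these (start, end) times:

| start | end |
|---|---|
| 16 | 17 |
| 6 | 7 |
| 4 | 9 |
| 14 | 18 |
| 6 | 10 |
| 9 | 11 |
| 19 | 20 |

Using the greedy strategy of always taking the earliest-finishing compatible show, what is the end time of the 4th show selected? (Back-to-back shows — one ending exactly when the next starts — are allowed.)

20

Sort by end time and greedily take each interval whose start is ≥ the last chosen end.
Sorted by end: (6,7)  (4,9)  (6,10)  (9,11)  (16,17)  (14,18)  (19,20)
take (6,7); skip (6,10); take (9,11); take (16,17); take (19,20).
Selected: (6,7) (9,11) (16,17) (19,20)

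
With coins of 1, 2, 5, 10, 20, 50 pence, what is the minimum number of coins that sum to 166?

Use the largest denomination that fits, subtract, and repeat.
166 − 3×50→16 − 1×10→6 − 1×5→1 − 1×1→0
Total coins = 3 + 1 + 1 + 1 = 6

6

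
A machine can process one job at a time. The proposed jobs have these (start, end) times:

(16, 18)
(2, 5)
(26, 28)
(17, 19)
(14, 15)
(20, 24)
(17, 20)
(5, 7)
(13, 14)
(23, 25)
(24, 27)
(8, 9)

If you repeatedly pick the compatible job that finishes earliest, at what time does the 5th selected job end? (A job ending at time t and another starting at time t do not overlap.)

15

Order by finish time; keep every interval that doesn't clash with the previous kept one.
Sorted by end: (2,5)  (5,7)  (8,9)  (13,14)  (14,15)  (16,18)  (17,19)  (17,20)  (20,24)  (23,25)  (24,27)  (26,28)
take (2,5); take (5,7); take (8,9); take (13,14); take (14,15); take (16,18); skip (17,19); take (20,24); skip (23,25); take (24,27); skip (26,28).
Selected: (2,5) (5,7) (8,9) (13,14) (14,15) (16,18) (20,24) (24,27)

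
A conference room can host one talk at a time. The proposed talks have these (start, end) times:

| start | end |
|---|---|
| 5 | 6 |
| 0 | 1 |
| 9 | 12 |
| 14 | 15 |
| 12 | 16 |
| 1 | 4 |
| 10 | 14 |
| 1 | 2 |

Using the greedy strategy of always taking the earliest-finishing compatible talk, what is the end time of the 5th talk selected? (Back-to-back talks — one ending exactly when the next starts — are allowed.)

Order by finish time; keep every interval that doesn't clash with the previous kept one.
By end time: (0,1), (1,2), (1,4), (5,6), (9,12), (10,14), (14,15), (12,16).
Pick (0,1); next start ≥ 1 → (1,2); next start ≥ 2 → (5,6); next start ≥ 6 → (9,12); next start ≥ 12 → (14,15).
Selected: (0,1) (1,2) (5,6) (9,12) (14,15)

15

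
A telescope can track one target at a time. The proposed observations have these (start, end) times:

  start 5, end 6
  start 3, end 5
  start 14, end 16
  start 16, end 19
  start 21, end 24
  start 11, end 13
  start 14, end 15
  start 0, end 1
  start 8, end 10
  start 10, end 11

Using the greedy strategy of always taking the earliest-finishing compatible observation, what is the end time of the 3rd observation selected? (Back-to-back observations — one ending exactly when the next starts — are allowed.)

Sorted by end: (0,1)  (3,5)  (5,6)  (8,10)  (10,11)  (11,13)  (14,15)  (14,16)  (16,19)  (21,24)
take (0,1); take (3,5); take (5,6); take (8,10); take (10,11); take (11,13); take (14,15); skip (14,16); take (16,19); take (21,24).
Selected: (0,1) (3,5) (5,6) (8,10) (10,11) (11,13) (14,15) (16,19) (21,24)

6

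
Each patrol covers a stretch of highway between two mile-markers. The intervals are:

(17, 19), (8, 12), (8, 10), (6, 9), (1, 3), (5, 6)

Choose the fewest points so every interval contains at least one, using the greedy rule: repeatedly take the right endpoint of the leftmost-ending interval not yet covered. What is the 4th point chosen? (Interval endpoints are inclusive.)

19

Process intervals by earliest right end; each time one isn't hit yet, stab at its right endpoint.
By right end: [1,3]  [5,6]  [6,9]  [8,10]  [8,12]  [17,19]
[1,3] uncovered → point at 3; [5,6] uncovered → point at 6; [8,10] uncovered → point at 10; [17,19] uncovered → point at 19.
Points: 3, 6, 10, 19 (4 total).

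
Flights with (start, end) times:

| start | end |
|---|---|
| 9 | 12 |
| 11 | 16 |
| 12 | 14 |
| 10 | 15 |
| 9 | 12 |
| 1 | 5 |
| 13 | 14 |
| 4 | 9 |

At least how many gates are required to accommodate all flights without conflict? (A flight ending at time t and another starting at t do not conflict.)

Count concurrent intervals with a sweep; the peak is the room count.
Events (time:±→running): 1:+→1 4:+→2 5:-→1 9:-→0 9:+→1 9:+→2 10:+→3 11:+→4 … peak 4.

4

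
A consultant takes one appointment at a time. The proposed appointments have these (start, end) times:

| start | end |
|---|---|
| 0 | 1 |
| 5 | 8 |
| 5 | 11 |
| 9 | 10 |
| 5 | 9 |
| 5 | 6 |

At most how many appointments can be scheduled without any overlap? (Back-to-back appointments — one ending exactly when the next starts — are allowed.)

Greedy by earliest finish: after sorting by end time, pick each interval compatible with the last pick.
Sorted by end: (0,1)  (5,6)  (5,8)  (5,9)  (9,10)  (5,11)
take (0,1); take (5,6); skip (5,8); skip (5,9); take (9,10).
Selected 3 appointments.

3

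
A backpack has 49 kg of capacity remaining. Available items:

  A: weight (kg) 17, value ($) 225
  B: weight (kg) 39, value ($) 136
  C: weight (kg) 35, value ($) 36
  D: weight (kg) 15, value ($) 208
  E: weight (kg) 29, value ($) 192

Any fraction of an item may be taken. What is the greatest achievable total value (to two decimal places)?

Ratios (sorted): D 13.87, A 13.24, E 6.62, B 3.49, C 1.03
take D (15 @ 208); take A (17 @ 225); take 17/29 of E → 112.55. Capacity used 49/49.
Total value = 545.55

545.55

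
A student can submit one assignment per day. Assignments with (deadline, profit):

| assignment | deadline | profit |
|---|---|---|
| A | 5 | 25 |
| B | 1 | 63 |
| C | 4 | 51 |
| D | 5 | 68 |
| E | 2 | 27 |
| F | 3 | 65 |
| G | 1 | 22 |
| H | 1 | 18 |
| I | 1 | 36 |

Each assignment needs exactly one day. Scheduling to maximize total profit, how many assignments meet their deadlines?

5

Take jobs in profit order; each goes to the latest open slot no later than its deadline.
Profit order: D=68 F=65 B=63 C=51 I=36 E=27 A=25 G=22 H=18
Assign: D→slot 5, F→slot 3, B→slot 1, C→slot 4, I skipped, E→slot 2, A skipped, G skipped, H skipped.
Slots: [1:B] [2:E] [3:F] [4:C] [5:D]
5 of 9 scheduled.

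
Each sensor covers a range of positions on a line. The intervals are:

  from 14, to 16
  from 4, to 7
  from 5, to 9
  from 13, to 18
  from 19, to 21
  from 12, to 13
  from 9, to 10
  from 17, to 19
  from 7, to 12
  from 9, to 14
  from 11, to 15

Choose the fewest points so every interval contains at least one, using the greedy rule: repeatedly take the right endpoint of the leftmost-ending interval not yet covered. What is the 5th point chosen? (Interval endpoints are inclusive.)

By right end: [4,7]  [5,9]  [9,10]  [7,12]  [12,13]  [9,14]  [11,15]  [14,16]  [13,18]  [17,19]  [19,21]
[4,7] uncovered → point at 7; [9,10] uncovered → point at 10; [12,13] uncovered → point at 13; [14,16] uncovered → point at 16; [17,19] uncovered → point at 19.
Points: 7, 10, 13, 16, 19 (5 total).

19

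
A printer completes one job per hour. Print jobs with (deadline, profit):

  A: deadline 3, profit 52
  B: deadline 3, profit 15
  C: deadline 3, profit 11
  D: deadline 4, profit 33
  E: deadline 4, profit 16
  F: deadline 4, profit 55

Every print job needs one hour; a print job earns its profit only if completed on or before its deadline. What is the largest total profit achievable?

156

Sort by profit descending; place each in the latest free slot ≤ its deadline.
Profit order: F=55 A=52 D=33 E=16 B=15 C=11
Assign: F→slot 4, A→slot 3, D→slot 2, E→slot 1, B skipped, C skipped.
Slots: [1:E] [2:D] [3:A] [4:F]
Profit = 16 + 33 + 52 + 55 = 156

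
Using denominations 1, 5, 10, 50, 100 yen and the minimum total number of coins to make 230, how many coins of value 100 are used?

230 = 2×100 + 3×10
Count of 100: 2

2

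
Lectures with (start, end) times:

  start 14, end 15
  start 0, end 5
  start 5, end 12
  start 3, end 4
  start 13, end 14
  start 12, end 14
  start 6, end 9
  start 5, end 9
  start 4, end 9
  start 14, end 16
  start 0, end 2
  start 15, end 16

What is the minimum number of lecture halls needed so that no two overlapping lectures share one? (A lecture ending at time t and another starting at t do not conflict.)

Events (time:±→running): 0:+→1 0:+→2 2:-→1 3:+→2 4:-→1 4:+→2 5:-→1 5:+→2 5:+→3 6:+→4 … peak 4.

4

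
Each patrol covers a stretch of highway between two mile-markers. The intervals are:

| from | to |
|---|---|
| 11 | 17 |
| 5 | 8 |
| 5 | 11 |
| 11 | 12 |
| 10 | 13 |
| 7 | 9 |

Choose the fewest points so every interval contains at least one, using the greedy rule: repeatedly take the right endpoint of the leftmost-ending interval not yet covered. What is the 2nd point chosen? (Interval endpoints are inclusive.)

12

Process intervals by earliest right end; each time one isn't hit yet, stab at its right endpoint.
Sorted: [5,8] [7,9] [5,11] [11,12] [10,13] [11,17]
{[5,8],[7,9],[5,11]} hit by 8; {[11,12],[10,13],[11,17]} hit by 12.
Points: 8, 12 (2 total).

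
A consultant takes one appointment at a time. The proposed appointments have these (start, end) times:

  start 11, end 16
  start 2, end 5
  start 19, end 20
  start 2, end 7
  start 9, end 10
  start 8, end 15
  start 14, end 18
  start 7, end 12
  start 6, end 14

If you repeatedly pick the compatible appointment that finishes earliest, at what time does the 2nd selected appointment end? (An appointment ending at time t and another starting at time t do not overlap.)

Order by finish time; keep every interval that doesn't clash with the previous kept one.
By end time: (2,5), (2,7), (9,10), (7,12), (6,14), (8,15), (11,16), (14,18), (19,20).
Pick (2,5); next start ≥ 5 → (9,10); next start ≥ 10 → (11,16); next start ≥ 16 → (19,20).
Selected: (2,5) (9,10) (11,16) (19,20)

10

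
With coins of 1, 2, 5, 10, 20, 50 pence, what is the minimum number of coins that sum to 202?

Greedy: take as many of the largest coin as possible, then repeat with the remainder.
202 − 4×50→2 − 1×2→0
Total coins = 4 + 1 = 5

5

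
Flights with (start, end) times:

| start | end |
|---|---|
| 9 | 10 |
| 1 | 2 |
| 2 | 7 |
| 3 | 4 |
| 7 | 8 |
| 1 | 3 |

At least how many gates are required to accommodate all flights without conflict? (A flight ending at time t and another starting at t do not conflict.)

The answer is the maximum number of intervals overlapping at any instant.
starts: [1, 1, 2, 3, 7, 9]
ends:   [2, 3, 4, 7, 8, 10]
s1→1 s1→2  — peak 2.

2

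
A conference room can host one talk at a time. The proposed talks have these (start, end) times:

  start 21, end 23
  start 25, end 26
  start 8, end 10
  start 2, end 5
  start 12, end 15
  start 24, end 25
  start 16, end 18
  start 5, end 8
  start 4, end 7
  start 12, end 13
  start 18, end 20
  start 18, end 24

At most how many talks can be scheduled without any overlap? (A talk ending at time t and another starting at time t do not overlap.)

Sorted by end: (2,5)  (4,7)  (5,8)  (8,10)  (12,13)  (12,15)  (16,18)  (18,20)  (21,23)  (18,24)  (24,25)  (25,26)
take (2,5); skip (4,7); take (5,8); take (8,10); take (12,13); take (16,18); take (18,20); take (21,23); take (24,25); take (25,26).
Selected 9 talks.

9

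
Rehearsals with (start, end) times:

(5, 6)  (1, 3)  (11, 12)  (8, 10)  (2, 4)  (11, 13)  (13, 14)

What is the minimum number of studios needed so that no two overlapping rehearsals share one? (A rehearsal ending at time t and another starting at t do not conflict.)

2

Events (time:±→running): 1:+→1 2:+→2 … peak 2.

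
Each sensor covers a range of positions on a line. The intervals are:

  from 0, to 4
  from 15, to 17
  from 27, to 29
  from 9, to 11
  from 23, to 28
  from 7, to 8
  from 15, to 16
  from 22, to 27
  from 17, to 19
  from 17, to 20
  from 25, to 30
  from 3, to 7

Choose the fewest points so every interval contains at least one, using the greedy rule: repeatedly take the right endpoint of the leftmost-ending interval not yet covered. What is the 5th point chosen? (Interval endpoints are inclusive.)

Process intervals by earliest right end; each time one isn't hit yet, stab at its right endpoint.
By right end: [0,4]  [3,7]  [7,8]  [9,11]  [15,16]  [15,17]  [17,19]  [17,20]  [22,27]  [23,28]  [27,29]  [25,30]
[0,4] uncovered → point at 4; [7,8] uncovered → point at 8; [9,11] uncovered → point at 11; [15,16] uncovered → point at 16; [17,19] uncovered → point at 19; [22,27] uncovered → point at 27.
Points: 4, 8, 11, 16, 19, 27 (6 total).

19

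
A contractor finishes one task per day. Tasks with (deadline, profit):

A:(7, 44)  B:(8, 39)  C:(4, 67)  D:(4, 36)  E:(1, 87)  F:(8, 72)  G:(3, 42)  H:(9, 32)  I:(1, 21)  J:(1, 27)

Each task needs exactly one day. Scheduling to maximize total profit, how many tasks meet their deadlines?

Take jobs in profit order; each goes to the latest open slot no later than its deadline.
By profit: E(d1,87), F(d8,72), C(d4,67), A(d7,44), G(d3,42), B(d8,39), D(d4,36), H(d9,32), J(d1,27), I(d1,21)
E→slot 1; F→slot 8; C→slot 4; A→slot 7; G→slot 3; B→slot 6; D→slot 2; H→slot 9; J skipped; I skipped.
8 of 10 scheduled.

8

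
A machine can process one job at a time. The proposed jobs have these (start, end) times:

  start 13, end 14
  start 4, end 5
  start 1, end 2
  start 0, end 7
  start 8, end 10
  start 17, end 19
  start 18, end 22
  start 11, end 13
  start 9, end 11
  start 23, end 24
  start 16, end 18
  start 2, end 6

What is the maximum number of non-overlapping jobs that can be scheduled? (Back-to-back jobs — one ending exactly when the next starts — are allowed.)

8

Sort by end time and greedily take each interval whose start is ≥ the last chosen end.
Sorted by end: (1,2)  (4,5)  (2,6)  (0,7)  (8,10)  (9,11)  (11,13)  (13,14)  (16,18)  (17,19)  (18,22)  (23,24)
take (1,2); take (4,5); take (8,10); take (11,13); take (13,14); take (16,18); take (18,22); take (23,24).
Selected 8 jobs.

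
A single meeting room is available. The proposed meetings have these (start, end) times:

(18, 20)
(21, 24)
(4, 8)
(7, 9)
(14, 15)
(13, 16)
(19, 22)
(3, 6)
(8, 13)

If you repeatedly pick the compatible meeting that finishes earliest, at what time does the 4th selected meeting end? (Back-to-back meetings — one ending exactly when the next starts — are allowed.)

Sorted by end: (3,6)  (4,8)  (7,9)  (8,13)  (14,15)  (13,16)  (18,20)  (19,22)  (21,24)
take (3,6); skip (4,8); take (7,9); skip (8,13); take (14,15); take (18,20); skip (19,22); take (21,24).
Selected: (3,6) (7,9) (14,15) (18,20) (21,24)

20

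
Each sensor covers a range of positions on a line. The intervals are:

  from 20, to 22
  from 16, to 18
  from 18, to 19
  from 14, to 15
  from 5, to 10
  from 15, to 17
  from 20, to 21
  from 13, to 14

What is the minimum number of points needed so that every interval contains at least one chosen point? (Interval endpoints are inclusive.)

5

Process intervals by earliest right end; each time one isn't hit yet, stab at its right endpoint.
Sorted: [5,10] [13,14] [14,15] [15,17] [16,18] [18,19] [20,21] [20,22]
{[5,10]} hit by 10; {[13,14],[14,15]} hit by 14; {[15,17],[16,18]} hit by 17; {[18,19]} hit by 19; {[20,21],[20,22]} hit by 21.
Points: 10, 14, 17, 19, 21 (5 total).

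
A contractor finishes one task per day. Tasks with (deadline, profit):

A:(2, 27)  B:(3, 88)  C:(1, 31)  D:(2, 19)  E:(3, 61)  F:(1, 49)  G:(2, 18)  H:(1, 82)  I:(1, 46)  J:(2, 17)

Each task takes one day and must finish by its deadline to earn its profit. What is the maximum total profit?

231

By profit: B(d3,88), H(d1,82), E(d3,61), F(d1,49), I(d1,46), C(d1,31), A(d2,27), D(d2,19), G(d2,18), J(d2,17)
B→slot 3; H→slot 1; E→slot 2; F skipped; I skipped; C skipped; A skipped; D skipped; G skipped; J skipped.
Profit = 82 + 61 + 88 = 231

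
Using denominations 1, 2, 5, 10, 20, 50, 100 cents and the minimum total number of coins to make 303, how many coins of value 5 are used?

0

Use the largest denomination that fits, subtract, and repeat.
303 − 3×100→3 − 1×2→1 − 1×1→0
Count of 5: 0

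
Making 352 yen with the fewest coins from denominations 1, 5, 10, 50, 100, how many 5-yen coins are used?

0

352 = 3×100 + 1×50 + 2×1
Count of 5: 0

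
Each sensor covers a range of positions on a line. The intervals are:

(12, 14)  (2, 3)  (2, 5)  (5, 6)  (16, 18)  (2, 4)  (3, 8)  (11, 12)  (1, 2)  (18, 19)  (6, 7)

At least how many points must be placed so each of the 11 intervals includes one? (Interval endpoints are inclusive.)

Sorted: [1,2] [2,3] [2,4] [2,5] [5,6] [6,7] [3,8] [11,12] [12,14] [16,18] [18,19]
{[1,2],[2,3],[2,4],[2,5]} hit by 2; {[5,6],[6,7],[3,8]} hit by 6; {[11,12],[12,14]} hit by 12; {[16,18],[18,19]} hit by 18.
Points: 2, 6, 12, 18 (4 total).

4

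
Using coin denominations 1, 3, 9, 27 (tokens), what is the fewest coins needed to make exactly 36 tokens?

2

36 = 1×27 + 1×9
Total coins = 1 + 1 = 2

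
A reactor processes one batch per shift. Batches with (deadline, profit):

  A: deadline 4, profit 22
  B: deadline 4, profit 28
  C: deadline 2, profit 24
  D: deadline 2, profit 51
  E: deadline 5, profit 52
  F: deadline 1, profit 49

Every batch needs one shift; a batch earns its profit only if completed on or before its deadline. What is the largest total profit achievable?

202

Profit order: E=52 D=51 F=49 B=28 C=24 A=22
Assign: E→slot 5, D→slot 2, F→slot 1, B→slot 4, C skipped, A→slot 3.
Slots: [1:F] [2:D] [3:A] [4:B] [5:E]
Profit = 49 + 51 + 22 + 28 + 52 = 202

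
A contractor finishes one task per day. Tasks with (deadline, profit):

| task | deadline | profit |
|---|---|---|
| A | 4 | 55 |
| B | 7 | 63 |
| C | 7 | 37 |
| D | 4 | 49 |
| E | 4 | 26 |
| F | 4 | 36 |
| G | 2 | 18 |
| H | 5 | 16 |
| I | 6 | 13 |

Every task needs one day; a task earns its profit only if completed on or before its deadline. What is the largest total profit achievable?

By profit: B(d7,63), A(d4,55), D(d4,49), C(d7,37), F(d4,36), E(d4,26), G(d2,18), H(d5,16), I(d6,13)
B→slot 7; A→slot 4; D→slot 3; C→slot 6; F→slot 2; E→slot 1; G skipped; H→slot 5; I skipped.
Profit = 26 + 36 + 49 + 55 + 16 + 37 + 63 = 282

282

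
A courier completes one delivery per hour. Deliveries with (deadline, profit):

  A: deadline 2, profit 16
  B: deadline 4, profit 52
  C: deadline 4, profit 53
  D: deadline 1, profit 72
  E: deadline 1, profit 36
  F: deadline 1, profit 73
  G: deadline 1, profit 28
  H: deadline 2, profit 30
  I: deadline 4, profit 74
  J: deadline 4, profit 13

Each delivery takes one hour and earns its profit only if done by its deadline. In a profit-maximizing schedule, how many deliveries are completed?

Take jobs in profit order; each goes to the latest open slot no later than its deadline.
Profit order: I=74 F=73 D=72 C=53 B=52 E=36 H=30 G=28 A=16 J=13
Assign: I→slot 4, F→slot 1, D skipped, C→slot 3, B→slot 2, E skipped, H skipped, G skipped, A skipped, J skipped.
Slots: [1:F] [2:B] [3:C] [4:I]
4 of 10 scheduled.

4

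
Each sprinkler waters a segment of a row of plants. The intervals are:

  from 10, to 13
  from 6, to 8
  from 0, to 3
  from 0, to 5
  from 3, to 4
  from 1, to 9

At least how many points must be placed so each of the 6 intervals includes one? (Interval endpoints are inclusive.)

Process intervals by earliest right end; each time one isn't hit yet, stab at its right endpoint.
By right end: [0,3]  [3,4]  [0,5]  [6,8]  [1,9]  [10,13]
[0,3] uncovered → point at 3; [6,8] uncovered → point at 8; [10,13] uncovered → point at 13.
Points: 3, 8, 13 (3 total).

3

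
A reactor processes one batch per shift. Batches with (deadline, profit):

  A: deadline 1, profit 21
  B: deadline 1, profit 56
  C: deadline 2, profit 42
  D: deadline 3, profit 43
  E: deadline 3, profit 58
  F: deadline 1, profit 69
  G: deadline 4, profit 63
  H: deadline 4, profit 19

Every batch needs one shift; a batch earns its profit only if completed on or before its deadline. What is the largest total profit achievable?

233

Profit order: F=69 G=63 E=58 B=56 D=43 C=42 A=21 H=19
Assign: F→slot 1, G→slot 4, E→slot 3, B skipped, D→slot 2, C skipped, A skipped, H skipped.
Slots: [1:F] [2:D] [3:E] [4:G]
Profit = 69 + 43 + 58 + 63 = 233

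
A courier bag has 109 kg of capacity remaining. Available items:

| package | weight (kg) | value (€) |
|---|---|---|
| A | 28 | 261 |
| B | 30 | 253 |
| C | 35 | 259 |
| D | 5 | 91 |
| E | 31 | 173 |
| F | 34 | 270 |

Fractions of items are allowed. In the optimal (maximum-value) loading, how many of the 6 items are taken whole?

4

Sort by value per unit weight and fill in that order.
Ratios (sorted): D 18.20, A 9.32, B 8.43, F 7.94, C 7.40, E 5.58
take D (5 @ 91); take A (28 @ 261); take B (30 @ 253); take F (34 @ 270); take 12/35 of C → 88.80. Capacity used 109/109.
4 item(s) taken whole; one partial (take 12/35 of C).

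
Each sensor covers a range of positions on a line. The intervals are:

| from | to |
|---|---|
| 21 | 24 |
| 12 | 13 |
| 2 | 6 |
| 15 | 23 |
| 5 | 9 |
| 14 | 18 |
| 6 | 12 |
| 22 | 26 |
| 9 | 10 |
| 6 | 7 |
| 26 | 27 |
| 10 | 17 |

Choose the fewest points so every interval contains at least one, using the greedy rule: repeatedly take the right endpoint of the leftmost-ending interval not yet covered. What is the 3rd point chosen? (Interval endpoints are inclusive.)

13

Process intervals by earliest right end; each time one isn't hit yet, stab at its right endpoint.
Sorted: [2,6] [6,7] [5,9] [9,10] [6,12] [12,13] [10,17] [14,18] [15,23] [21,24] [22,26] [26,27]
{[2,6],[6,7],[5,9]} hit by 6; {[9,10],[6,12]} hit by 10; {[12,13],[10,17]} hit by 13; {[14,18],[15,23]} hit by 18; {[21,24],[22,26]} hit by 24; {[26,27]} hit by 27.
Points: 6, 10, 13, 18, 24, 27 (6 total).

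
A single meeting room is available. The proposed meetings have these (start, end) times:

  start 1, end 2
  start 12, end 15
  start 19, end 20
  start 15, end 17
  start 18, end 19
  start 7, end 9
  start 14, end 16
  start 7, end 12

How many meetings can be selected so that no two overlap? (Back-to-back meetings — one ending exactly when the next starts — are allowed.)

6

Order by finish time; keep every interval that doesn't clash with the previous kept one.
Sorted by end: (1,2)  (7,9)  (7,12)  (12,15)  (14,16)  (15,17)  (18,19)  (19,20)
take (1,2); take (7,9); take (12,15); take (15,17); take (18,19); take (19,20).
Selected 6 meetings.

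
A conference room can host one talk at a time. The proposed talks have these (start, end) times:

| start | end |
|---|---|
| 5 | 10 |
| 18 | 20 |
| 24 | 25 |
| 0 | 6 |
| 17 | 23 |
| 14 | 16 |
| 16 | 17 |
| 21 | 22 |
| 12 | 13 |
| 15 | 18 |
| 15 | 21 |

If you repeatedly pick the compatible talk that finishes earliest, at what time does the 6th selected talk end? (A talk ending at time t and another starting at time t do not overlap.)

Greedy by earliest finish: after sorting by end time, pick each interval compatible with the last pick.
By end time: (0,6), (5,10), (12,13), (14,16), (16,17), (15,18), (18,20), (15,21), (21,22), (17,23), (24,25).
Pick (0,6); next start ≥ 6 → (12,13); next start ≥ 13 → (14,16); next start ≥ 16 → (16,17); next start ≥ 17 → (18,20); next start ≥ 20 → (21,22); next start ≥ 22 → (24,25).
Selected: (0,6) (12,13) (14,16) (16,17) (18,20) (21,22) (24,25)

22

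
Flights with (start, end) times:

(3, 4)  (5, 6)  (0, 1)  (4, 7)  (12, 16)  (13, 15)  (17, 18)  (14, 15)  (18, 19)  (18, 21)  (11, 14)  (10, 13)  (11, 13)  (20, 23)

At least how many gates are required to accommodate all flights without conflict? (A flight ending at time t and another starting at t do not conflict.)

Count concurrent intervals with a sweep; the peak is the room count.
starts: [0, 3, 4, 5, 10, 11, 11, 12, 13, 14, 17, 18, 18, 20]
ends:   [1, 4, 6, 7, 13, 13, 14, 15, 15, 16, 18, 19, 21, 23]
s0→1 e1→0 s3→1 e4→0 s4→1 s5→2 e6→1 e7→0 s10→1 s11→2 s11→3 s12→4  — peak 4.

4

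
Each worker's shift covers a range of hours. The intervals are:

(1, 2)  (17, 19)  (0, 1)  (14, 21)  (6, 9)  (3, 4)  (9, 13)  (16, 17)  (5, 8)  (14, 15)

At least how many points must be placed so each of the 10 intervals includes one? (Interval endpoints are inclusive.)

6

Sort by right endpoint; whenever an interval is uncovered, place a point at its right end.
By right end: [0,1]  [1,2]  [3,4]  [5,8]  [6,9]  [9,13]  [14,15]  [16,17]  [17,19]  [14,21]
[0,1] uncovered → point at 1; [3,4] uncovered → point at 4; [5,8] uncovered → point at 8; [9,13] uncovered → point at 13; [14,15] uncovered → point at 15; [16,17] uncovered → point at 17.
Points: 1, 4, 8, 13, 15, 17 (6 total).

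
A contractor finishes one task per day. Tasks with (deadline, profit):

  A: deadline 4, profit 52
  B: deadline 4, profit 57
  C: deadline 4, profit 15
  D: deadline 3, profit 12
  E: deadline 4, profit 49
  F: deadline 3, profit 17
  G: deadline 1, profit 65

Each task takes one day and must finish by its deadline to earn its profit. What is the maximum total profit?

223

By profit: G(d1,65), B(d4,57), A(d4,52), E(d4,49), F(d3,17), C(d4,15), D(d3,12)
G→slot 1; B→slot 4; A→slot 3; E→slot 2; F skipped; C skipped; D skipped.
Profit = 65 + 49 + 52 + 57 = 223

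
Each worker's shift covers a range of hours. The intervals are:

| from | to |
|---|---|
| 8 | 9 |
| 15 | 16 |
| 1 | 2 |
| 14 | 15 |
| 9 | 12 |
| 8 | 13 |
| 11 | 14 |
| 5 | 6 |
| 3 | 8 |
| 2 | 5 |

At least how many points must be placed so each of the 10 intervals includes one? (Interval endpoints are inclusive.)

Sorted: [1,2] [2,5] [5,6] [3,8] [8,9] [9,12] [8,13] [11,14] [14,15] [15,16]
{[1,2],[2,5]} hit by 2; {[5,6],[3,8]} hit by 6; {[8,9],[9,12],[8,13]} hit by 9; {[11,14],[14,15]} hit by 14; {[15,16]} hit by 16.
Points: 2, 6, 9, 14, 16 (5 total).

5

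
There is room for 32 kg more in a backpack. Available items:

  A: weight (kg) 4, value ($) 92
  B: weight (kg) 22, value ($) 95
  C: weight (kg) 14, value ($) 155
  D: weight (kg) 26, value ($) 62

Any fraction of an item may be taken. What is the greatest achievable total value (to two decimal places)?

Greedy by value/weight ratio, highest first.
Order: A (92/4=23.00) > C (155/14=11.07) > B (95/22=4.32) > D (62/26=2.38)
Fill: take A (4 @ 92) → take C (14 @ 155) → take 14/22 of B → 60.45; 32/32 used.
Total value = 307.45

307.45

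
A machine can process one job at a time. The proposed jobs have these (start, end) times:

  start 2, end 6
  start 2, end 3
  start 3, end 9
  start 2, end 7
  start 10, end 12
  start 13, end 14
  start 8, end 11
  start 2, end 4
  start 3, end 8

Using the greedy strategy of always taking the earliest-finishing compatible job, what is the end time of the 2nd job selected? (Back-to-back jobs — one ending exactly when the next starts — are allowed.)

Sorted by end: (2,3)  (2,4)  (2,6)  (2,7)  (3,8)  (3,9)  (8,11)  (10,12)  (13,14)
take (2,3); skip (2,4); skip (2,6); skip (2,7); take (3,8); take (8,11); take (13,14).
Selected: (2,3) (3,8) (8,11) (13,14)

8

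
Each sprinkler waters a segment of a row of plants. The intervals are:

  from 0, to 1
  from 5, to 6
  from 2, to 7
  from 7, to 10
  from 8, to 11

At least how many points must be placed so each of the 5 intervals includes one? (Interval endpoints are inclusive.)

3

Sort by right endpoint; whenever an interval is uncovered, place a point at its right end.
By right end: [0,1]  [5,6]  [2,7]  [7,10]  [8,11]
[0,1] uncovered → point at 1; [5,6] uncovered → point at 6; [7,10] uncovered → point at 10.
Points: 1, 6, 10 (3 total).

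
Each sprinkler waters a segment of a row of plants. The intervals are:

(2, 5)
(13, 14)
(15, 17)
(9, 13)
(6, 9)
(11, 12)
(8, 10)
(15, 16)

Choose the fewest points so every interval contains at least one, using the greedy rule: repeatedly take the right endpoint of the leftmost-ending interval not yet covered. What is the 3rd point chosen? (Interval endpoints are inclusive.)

Process intervals by earliest right end; each time one isn't hit yet, stab at its right endpoint.
By right end: [2,5]  [6,9]  [8,10]  [11,12]  [9,13]  [13,14]  [15,16]  [15,17]
[2,5] uncovered → point at 5; [6,9] uncovered → point at 9; [11,12] uncovered → point at 12; [13,14] uncovered → point at 14; [15,16] uncovered → point at 16.
Points: 5, 9, 12, 14, 16 (5 total).

12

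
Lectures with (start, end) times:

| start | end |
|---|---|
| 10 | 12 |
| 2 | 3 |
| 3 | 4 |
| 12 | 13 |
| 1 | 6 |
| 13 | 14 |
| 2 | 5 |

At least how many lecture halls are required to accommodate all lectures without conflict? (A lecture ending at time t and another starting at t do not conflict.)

3

starts: [1, 2, 2, 3, 10, 12, 13]
ends:   [3, 4, 5, 6, 12, 13, 14]
s1→1 s2→2 s2→3  — peak 3.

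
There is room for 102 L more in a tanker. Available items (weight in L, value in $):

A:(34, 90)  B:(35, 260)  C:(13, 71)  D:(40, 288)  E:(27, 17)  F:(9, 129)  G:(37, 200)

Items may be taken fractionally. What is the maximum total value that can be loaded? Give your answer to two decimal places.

775.03

Ratios (sorted): F 14.33, B 7.43, D 7.20, C 5.46, G 5.41, A 2.65, E 0.63
take F (9 @ 129); take B (35 @ 260); take D (40 @ 288); take C (13 @ 71); take 5/37 of G → 27.03. Capacity used 102/102.
Total value = 775.03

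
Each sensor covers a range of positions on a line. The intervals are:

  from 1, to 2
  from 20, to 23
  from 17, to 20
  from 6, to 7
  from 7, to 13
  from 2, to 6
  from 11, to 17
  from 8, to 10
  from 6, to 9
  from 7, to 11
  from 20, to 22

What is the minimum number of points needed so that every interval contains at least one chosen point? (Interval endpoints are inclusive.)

Sorted: [1,2] [2,6] [6,7] [6,9] [8,10] [7,11] [7,13] [11,17] [17,20] [20,22] [20,23]
{[1,2],[2,6]} hit by 2; {[6,7],[6,9]} hit by 7; {[8,10],[7,11],[7,13]} hit by 10; {[11,17],[17,20]} hit by 17; {[20,22],[20,23]} hit by 22.
Points: 2, 7, 10, 17, 22 (5 total).

5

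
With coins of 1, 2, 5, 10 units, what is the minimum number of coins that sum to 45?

5

Greedy: take as many of the largest coin as possible, then repeat with the remainder.
45 − 4×10→5 − 1×5→0
Total coins = 4 + 1 = 5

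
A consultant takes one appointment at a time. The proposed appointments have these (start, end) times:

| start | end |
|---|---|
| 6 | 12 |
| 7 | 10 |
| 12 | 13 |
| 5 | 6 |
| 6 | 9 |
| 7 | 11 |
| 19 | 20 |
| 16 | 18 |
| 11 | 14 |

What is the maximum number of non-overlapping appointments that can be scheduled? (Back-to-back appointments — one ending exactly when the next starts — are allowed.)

Sort by end time and greedily take each interval whose start is ≥ the last chosen end.
By end time: (5,6), (6,9), (7,10), (7,11), (6,12), (12,13), (11,14), (16,18), (19,20).
Pick (5,6); next start ≥ 6 → (6,9); next start ≥ 9 → (12,13); next start ≥ 13 → (16,18); next start ≥ 18 → (19,20).
Selected 5 appointments.

5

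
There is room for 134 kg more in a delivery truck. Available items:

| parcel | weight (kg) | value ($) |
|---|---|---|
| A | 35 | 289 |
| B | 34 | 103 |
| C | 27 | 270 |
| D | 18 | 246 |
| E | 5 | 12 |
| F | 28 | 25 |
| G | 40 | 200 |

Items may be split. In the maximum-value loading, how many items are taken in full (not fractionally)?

4

Ratios (sorted): D 13.67, C 10.00, A 8.26, G 5.00, B 3.03, E 2.40, F 0.89
take D (18 @ 246); take C (27 @ 270); take A (35 @ 289); take G (40 @ 200); take 14/34 of B → 42.41. Capacity used 134/134.
4 item(s) taken whole; one partial (take 14/34 of B).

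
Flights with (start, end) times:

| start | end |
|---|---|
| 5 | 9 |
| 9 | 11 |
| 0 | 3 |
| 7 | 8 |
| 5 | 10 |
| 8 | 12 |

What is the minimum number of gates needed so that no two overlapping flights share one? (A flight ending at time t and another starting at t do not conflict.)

3

Count concurrent intervals with a sweep; the peak is the room count.
starts: [0, 5, 5, 7, 8, 9]
ends:   [3, 8, 9, 10, 11, 12]
s0→1 e3→0 s5→1 s5→2 s7→3  — peak 3.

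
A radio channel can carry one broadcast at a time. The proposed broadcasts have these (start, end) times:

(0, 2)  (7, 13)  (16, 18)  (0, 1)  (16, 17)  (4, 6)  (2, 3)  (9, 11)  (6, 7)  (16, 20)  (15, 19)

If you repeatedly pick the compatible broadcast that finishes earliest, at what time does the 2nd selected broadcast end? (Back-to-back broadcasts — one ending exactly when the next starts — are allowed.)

3

By end time: (0,1), (0,2), (2,3), (4,6), (6,7), (9,11), (7,13), (16,17), (16,18), (15,19), (16,20).
Pick (0,1); next start ≥ 1 → (2,3); next start ≥ 3 → (4,6); next start ≥ 6 → (6,7); next start ≥ 7 → (9,11); next start ≥ 11 → (16,17).
Selected: (0,1) (2,3) (4,6) (6,7) (9,11) (16,17)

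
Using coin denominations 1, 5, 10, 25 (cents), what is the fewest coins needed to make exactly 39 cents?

6

Greedy: take as many of the largest coin as possible, then repeat with the remainder.
39 = 1×25 + 1×10 + 4×1
Total coins = 1 + 1 + 4 = 6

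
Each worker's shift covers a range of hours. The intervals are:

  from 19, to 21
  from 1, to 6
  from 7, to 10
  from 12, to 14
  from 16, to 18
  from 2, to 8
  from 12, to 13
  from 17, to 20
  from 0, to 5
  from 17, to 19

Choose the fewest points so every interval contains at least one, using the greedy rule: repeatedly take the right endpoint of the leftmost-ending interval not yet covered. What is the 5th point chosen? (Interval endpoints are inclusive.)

Sort by right endpoint; whenever an interval is uncovered, place a point at its right end.
By right end: [0,5]  [1,6]  [2,8]  [7,10]  [12,13]  [12,14]  [16,18]  [17,19]  [17,20]  [19,21]
[0,5] uncovered → point at 5; [7,10] uncovered → point at 10; [12,13] uncovered → point at 13; [16,18] uncovered → point at 18; [19,21] uncovered → point at 21.
Points: 5, 10, 13, 18, 21 (5 total).

21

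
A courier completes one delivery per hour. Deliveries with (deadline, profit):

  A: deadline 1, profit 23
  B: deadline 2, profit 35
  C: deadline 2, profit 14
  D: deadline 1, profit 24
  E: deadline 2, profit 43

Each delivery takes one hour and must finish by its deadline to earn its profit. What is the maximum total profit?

Profit order: E=43 B=35 D=24 A=23 C=14
Assign: E→slot 2, B→slot 1, D skipped, A skipped, C skipped.
Slots: [1:B] [2:E]
Profit = 35 + 43 = 78

78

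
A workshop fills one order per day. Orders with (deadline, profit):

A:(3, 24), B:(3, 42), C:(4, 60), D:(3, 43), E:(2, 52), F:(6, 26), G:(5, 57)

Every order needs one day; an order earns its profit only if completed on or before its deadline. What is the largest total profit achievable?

Take jobs in profit order; each goes to the latest open slot no later than its deadline.
By profit: C(d4,60), G(d5,57), E(d2,52), D(d3,43), B(d3,42), F(d6,26), A(d3,24)
C→slot 4; G→slot 5; E→slot 2; D→slot 3; B→slot 1; F→slot 6; A skipped.
Profit = 42 + 52 + 43 + 60 + 57 + 26 = 280

280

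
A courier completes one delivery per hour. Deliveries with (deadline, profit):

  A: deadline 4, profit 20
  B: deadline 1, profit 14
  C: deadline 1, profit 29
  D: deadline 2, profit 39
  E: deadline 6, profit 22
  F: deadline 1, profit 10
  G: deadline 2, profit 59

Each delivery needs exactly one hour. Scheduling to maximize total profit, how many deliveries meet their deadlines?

By profit: G(d2,59), D(d2,39), C(d1,29), E(d6,22), A(d4,20), B(d1,14), F(d1,10)
G→slot 2; D→slot 1; C skipped; E→slot 6; A→slot 4; B skipped; F skipped.
4 of 7 scheduled.

4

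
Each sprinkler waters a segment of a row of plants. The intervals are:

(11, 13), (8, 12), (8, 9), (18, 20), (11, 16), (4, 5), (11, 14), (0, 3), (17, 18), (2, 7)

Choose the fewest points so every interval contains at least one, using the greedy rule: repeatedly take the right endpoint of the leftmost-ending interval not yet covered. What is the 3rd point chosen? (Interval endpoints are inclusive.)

9

By right end: [0,3]  [4,5]  [2,7]  [8,9]  [8,12]  [11,13]  [11,14]  [11,16]  [17,18]  [18,20]
[0,3] uncovered → point at 3; [4,5] uncovered → point at 5; [8,9] uncovered → point at 9; [11,13] uncovered → point at 13; [17,18] uncovered → point at 18.
Points: 3, 5, 9, 13, 18 (5 total).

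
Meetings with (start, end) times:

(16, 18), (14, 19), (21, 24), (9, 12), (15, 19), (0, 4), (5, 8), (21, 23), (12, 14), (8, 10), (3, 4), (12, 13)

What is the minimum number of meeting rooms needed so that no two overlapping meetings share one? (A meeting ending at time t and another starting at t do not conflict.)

3

The answer is the maximum number of intervals overlapping at any instant.
Events (time:±→running): 0:+→1 3:+→2 4:-→1 4:-→0 5:+→1 8:-→0 8:+→1 9:+→2 10:-→1 12:-→0 12:+→1 12:+→2 13:-→1 14:-→0 14:+→1 15:+→2 16:+→3 … peak 3.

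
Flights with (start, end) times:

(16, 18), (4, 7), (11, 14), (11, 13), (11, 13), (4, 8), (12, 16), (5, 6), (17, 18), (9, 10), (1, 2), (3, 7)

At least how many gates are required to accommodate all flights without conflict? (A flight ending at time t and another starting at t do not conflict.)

4

Count concurrent intervals with a sweep; the peak is the room count.
starts: [1, 3, 4, 4, 5, 9, 11, 11, 11, 12, 16, 17]
ends:   [2, 6, 7, 7, 8, 10, 13, 13, 14, 16, 18, 18]
s1→1 e2→0 s3→1 s4→2 s4→3 s5→4  — peak 4.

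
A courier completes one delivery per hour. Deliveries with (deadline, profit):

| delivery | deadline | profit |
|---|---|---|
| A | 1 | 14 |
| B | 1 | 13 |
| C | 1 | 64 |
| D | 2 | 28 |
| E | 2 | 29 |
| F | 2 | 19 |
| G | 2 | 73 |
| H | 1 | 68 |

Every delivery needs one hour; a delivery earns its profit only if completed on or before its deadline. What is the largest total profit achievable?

Profit order: G=73 H=68 C=64 E=29 D=28 F=19 A=14 B=13
Assign: G→slot 2, H→slot 1, C skipped, E skipped, D skipped, F skipped, A skipped, B skipped.
Slots: [1:H] [2:G]
Profit = 68 + 73 = 141

141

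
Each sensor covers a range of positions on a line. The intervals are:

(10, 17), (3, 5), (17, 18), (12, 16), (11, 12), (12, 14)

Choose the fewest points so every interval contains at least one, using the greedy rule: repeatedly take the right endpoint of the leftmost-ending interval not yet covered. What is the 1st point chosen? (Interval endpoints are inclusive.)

5

Process intervals by earliest right end; each time one isn't hit yet, stab at its right endpoint.
By right end: [3,5]  [11,12]  [12,14]  [12,16]  [10,17]  [17,18]
[3,5] uncovered → point at 5; [11,12] uncovered → point at 12; [17,18] uncovered → point at 18.
Points: 5, 12, 18 (3 total).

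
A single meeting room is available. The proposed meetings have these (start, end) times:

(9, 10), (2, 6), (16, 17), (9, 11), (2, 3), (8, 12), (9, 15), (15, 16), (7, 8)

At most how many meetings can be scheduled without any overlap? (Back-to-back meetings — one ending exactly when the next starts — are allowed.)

Sorted by end: (2,3)  (2,6)  (7,8)  (9,10)  (9,11)  (8,12)  (9,15)  (15,16)  (16,17)
take (2,3); skip (2,6); take (7,8); take (9,10); skip (9,11); skip (9,15); take (15,16); take (16,17).
Selected 5 meetings.

5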